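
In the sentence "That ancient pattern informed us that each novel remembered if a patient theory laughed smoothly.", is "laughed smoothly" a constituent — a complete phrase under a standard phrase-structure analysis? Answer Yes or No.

Yes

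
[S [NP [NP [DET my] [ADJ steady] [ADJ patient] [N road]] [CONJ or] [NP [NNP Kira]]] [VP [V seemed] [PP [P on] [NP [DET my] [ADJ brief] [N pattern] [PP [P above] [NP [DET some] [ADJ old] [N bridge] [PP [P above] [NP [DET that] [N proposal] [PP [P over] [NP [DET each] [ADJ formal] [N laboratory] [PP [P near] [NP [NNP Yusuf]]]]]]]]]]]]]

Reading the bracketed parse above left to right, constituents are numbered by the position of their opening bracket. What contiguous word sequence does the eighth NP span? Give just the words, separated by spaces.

In left-to-right order the NP constituents are "my steady patient road or Kira"; "my steady patient road"; "Kira"; "my brief pattern above some old bridge above that proposal over each formal laboratory near Yusuf"; "some old bridge above that proposal over each formal laboratory near Yusuf"; "that proposal over each formal laboratory near Yusuf"; "each formal laboratory near Yusuf"; "Yusuf". Number 8 is "Yusuf".

Yusuf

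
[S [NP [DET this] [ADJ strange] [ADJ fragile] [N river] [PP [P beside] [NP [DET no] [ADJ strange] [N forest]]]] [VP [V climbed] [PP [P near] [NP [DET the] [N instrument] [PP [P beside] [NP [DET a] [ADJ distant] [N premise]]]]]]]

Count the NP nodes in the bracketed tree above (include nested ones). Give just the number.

The NP constituents are: [NP this strange fragile river beside no strange forest]; [NP no strange forest]; [NP the instrument beside a distant premise]; [NP a distant premise]. Total: 4.

4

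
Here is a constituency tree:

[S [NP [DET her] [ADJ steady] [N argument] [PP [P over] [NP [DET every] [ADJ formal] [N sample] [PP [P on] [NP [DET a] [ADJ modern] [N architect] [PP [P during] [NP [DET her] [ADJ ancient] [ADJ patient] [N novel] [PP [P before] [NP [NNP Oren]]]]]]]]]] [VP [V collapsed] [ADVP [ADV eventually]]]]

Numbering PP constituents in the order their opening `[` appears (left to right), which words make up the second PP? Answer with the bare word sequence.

on a modern architect during her ancient patient novel before Oren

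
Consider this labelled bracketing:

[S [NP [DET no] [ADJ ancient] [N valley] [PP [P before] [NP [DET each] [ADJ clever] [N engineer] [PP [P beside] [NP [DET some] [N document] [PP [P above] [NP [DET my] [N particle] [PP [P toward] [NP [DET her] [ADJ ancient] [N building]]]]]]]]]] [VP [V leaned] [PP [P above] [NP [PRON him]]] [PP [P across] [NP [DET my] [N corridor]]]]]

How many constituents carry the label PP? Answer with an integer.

6

Listing each PP by its span: [PP before each clever engineer beside some document above my particle toward her ancient building]; [PP beside some document above my particle toward her ancient building]; [PP above my particle toward her ancient building]; [PP toward her ancient building]; [PP above him]; [PP across my corridor] — that makes 6.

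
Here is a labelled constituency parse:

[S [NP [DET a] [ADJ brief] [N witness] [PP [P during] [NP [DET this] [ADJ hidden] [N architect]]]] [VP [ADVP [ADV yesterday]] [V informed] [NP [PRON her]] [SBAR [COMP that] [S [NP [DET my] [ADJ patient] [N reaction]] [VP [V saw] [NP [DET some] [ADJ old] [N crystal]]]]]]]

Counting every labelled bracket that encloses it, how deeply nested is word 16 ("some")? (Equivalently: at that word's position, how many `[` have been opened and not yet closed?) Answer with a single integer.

7

The word sits inside DET, which is inside NP, inside VP, inside S, inside SBAR, inside VP, inside S — 7 brackets in all.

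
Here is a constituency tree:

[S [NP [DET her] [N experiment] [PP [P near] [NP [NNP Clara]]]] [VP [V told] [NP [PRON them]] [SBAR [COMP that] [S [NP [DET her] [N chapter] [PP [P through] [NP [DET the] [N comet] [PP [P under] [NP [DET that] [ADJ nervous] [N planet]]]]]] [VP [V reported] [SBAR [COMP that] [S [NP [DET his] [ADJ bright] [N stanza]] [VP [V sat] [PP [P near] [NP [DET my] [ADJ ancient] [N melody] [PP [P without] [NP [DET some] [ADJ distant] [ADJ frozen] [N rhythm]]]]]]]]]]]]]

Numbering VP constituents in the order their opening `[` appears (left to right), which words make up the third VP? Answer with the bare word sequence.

sat near my ancient melody without some distant frozen rhythm

Opening `[VP` markers occur at word positions 5, 17, 22; the third of these opens the constituent [VP sat near my ancient melody without some distant frozen rhythm].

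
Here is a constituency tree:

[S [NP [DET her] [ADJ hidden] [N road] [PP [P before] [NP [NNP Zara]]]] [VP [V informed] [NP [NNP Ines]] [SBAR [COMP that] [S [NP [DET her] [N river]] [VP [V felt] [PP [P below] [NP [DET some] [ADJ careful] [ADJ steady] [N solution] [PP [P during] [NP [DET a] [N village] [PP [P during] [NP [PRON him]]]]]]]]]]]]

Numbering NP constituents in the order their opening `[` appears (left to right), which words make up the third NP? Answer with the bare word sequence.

Ines

The NP opening brackets appear, in order, over: "her hidden road before Zara"; "Zara"; "Ines"; "her river"; "some careful steady solution during a village during him"; "a village during him"; "him". The third one spans "Ines".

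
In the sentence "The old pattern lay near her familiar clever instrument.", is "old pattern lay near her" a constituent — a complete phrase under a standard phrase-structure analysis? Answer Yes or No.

"old" belongs to the noun phrase "the old pattern" while "her" belongs to the verb phrase "lay near her familiar clever instrument"; a span that runs across that boundary is not a single phrase.

No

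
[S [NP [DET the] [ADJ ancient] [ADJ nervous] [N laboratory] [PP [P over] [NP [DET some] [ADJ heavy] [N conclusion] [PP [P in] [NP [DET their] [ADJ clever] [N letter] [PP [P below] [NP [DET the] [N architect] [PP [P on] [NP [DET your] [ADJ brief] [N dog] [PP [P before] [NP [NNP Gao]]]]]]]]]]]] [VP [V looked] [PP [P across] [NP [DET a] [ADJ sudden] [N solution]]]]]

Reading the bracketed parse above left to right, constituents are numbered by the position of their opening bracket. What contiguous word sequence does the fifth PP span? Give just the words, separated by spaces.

In left-to-right order the PP constituents are "over some heavy conclusion in their clever letter below the architect on your brief dog before Gao"; "in their clever letter below the architect on your brief dog before Gao"; "below the architect on your brief dog before Gao"; "on your brief dog before Gao"; "before Gao"; "across a sudden solution". Number 5 is "before Gao".

before Gao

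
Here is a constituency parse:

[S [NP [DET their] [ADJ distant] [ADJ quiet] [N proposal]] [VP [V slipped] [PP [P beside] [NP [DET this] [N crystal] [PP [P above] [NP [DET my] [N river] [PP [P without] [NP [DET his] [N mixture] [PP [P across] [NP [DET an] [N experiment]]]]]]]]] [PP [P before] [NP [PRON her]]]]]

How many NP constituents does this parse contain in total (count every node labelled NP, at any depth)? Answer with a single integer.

Listing each NP by its span: [NP their distant quiet proposal]; [NP this crystal above my river without his mixture across an experiment]; [NP my river without his mixture across an experiment]; [NP his mixture across an experiment]; [NP an experiment]; [NP her] — that makes 6.

6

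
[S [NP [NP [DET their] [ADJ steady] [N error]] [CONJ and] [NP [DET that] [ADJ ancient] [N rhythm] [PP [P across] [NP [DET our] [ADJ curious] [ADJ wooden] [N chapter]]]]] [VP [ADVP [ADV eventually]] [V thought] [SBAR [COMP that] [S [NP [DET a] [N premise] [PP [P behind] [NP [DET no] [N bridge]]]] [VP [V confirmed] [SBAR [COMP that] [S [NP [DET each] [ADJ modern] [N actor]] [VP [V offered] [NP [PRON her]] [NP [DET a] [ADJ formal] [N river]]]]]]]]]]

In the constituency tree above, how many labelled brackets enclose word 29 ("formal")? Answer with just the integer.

10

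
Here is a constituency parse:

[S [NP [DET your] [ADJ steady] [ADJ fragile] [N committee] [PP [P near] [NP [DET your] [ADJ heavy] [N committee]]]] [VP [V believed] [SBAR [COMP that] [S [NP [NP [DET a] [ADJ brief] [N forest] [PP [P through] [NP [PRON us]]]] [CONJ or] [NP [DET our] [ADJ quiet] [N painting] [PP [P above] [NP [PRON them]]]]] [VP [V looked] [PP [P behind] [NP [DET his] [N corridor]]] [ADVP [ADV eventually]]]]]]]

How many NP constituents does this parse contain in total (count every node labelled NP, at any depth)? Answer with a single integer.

8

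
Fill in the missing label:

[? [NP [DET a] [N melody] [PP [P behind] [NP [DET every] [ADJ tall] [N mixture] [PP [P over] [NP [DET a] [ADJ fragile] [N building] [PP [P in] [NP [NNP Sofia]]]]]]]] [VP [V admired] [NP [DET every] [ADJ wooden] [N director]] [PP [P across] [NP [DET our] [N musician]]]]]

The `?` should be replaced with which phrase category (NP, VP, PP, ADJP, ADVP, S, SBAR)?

Looking at what the `?` directly dominates — NP, VP — this is a clause (S).

S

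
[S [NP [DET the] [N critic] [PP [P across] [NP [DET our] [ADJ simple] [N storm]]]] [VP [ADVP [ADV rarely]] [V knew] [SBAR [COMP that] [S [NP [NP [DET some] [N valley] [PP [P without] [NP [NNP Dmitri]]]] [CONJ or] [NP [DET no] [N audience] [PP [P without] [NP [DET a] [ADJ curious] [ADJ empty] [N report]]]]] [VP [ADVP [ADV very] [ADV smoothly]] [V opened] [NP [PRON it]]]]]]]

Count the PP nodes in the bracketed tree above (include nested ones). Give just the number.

3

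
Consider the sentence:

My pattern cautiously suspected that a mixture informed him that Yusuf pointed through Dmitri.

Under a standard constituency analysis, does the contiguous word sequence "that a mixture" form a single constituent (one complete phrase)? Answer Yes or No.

"that" belongs to the complementizer "that" while "mixture" belongs to the clause "a mixture informed him that Yusuf pointed through Dmitri"; a span that runs across that boundary is not a single phrase.

No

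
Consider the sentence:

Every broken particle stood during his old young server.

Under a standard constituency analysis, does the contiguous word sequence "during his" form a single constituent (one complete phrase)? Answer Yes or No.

No

The sequence begins inside the preposition "during" and ends inside the noun phrase "his old young server"; it crosses a phrase boundary, so no single node in the tree spans exactly those words.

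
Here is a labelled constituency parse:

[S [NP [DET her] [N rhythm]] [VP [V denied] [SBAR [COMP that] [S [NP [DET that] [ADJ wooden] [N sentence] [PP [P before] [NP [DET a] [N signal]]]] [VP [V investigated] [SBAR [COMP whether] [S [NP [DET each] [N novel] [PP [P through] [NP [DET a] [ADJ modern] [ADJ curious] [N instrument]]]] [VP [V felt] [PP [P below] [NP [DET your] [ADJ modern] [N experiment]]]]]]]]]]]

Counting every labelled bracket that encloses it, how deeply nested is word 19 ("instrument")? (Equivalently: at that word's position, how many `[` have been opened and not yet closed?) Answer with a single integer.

Path from the root down to the word: S → VP → SBAR → S → VP → SBAR → S → NP → PP → NP → N. That is 11 enclosing brackets.

11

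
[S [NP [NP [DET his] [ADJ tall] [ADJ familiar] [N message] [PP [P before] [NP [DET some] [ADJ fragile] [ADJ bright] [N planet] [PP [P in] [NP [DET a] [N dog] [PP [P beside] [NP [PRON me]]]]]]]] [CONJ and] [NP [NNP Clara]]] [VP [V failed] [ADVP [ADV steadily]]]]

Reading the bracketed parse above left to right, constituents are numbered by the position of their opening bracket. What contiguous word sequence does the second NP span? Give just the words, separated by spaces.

his tall familiar message before some fragile bright planet in a dog beside me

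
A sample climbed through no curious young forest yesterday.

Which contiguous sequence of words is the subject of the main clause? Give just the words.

In the main clause the verb is "climbed"; the NP preceding it, "a sample", is the subject.

a sample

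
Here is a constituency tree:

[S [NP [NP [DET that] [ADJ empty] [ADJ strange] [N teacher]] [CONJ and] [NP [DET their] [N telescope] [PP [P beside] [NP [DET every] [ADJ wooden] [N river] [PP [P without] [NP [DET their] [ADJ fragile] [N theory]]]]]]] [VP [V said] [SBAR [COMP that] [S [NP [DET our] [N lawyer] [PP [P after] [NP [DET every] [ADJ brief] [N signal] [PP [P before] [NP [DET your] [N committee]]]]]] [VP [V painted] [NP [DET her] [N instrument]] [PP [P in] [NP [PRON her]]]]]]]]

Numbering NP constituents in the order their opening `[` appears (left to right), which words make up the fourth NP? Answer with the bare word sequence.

In left-to-right order the NP constituents are "that empty strange teacher and their telescope beside every wooden river without their fragile theory"; "that empty strange teacher"; "their telescope beside every wooden river without their fragile theory"; "every wooden river without their fragile theory"; "their fragile theory"; "our lawyer after every brief signal before your committee"; "every brief signal before your committee"; "your committee"; "her instrument"; "her". Number 4 is "every wooden river without their fragile theory".

every wooden river without their fragile theory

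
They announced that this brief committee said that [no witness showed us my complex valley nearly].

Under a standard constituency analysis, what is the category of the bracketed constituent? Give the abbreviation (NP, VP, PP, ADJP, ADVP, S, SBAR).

S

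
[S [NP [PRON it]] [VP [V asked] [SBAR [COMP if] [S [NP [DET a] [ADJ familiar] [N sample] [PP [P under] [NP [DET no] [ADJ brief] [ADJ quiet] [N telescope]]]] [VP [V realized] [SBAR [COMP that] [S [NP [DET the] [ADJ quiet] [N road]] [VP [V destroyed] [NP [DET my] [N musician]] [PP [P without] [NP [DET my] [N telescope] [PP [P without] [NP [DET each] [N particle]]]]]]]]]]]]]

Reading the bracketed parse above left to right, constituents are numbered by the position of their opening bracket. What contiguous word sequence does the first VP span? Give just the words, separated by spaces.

Opening `[VP` markers occur at word positions 2, 12, 17; the first of these opens the constituent [VP asked if a familiar sample under no brief quiet telescope realized that the quiet road destroyed my musician without my telescope without each particle].

asked if a familiar sample under no brief quiet telescope realized that the quiet road destroyed my musician without my telescope without each particle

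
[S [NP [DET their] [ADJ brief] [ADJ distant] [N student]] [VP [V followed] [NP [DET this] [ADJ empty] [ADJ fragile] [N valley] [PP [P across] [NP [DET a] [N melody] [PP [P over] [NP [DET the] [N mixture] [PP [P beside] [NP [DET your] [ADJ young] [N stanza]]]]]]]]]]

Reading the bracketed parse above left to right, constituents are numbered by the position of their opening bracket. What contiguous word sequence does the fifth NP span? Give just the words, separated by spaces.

your young stanza

Opening `[NP` markers occur at word positions 1, 6, 11, 14, 17; the fifth of these opens the constituent [NP your young stanza].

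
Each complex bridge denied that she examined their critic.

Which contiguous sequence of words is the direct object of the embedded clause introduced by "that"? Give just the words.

their critic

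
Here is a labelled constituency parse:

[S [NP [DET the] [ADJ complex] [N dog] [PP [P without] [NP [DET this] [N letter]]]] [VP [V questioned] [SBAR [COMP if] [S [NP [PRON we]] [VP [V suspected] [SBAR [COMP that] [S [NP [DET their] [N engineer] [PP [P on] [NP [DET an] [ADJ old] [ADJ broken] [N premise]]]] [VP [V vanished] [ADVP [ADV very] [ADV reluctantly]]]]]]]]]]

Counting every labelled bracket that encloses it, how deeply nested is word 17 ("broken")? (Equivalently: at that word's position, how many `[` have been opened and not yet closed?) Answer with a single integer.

Path from the root down to the word: S → VP → SBAR → S → VP → SBAR → S → NP → PP → NP → ADJ. That is 11 enclosing brackets.

11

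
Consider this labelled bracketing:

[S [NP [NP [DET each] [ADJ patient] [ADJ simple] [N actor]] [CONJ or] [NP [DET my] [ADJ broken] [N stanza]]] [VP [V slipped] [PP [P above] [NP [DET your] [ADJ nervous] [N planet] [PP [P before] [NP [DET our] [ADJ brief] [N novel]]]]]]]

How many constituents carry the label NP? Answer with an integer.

5

Listing each NP by its span: [NP each patient simple actor or my broken stanza]; [NP each patient simple actor]; [NP my broken stanza]; [NP your nervous planet before our brief novel]; [NP our brief novel] — that makes 5.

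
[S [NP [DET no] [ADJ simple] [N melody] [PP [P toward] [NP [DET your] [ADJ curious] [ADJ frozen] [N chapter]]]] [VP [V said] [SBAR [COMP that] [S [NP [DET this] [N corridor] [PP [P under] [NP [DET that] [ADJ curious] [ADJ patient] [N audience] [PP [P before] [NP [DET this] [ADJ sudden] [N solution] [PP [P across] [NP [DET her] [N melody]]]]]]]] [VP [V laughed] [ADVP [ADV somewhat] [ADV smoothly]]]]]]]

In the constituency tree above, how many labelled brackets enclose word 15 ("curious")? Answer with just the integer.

Counting open brackets not yet closed at "curious": [S [VP [SBAR [S [NP [PP [NP [ADJ = 8.

8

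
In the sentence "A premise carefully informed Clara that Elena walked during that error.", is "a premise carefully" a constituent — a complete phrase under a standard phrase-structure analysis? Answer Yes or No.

"a" belongs to the noun phrase "a premise" while "carefully" belongs to the verb phrase "carefully informed Clara that Elena walked during that error"; a span that runs across that boundary is not a single phrase.

No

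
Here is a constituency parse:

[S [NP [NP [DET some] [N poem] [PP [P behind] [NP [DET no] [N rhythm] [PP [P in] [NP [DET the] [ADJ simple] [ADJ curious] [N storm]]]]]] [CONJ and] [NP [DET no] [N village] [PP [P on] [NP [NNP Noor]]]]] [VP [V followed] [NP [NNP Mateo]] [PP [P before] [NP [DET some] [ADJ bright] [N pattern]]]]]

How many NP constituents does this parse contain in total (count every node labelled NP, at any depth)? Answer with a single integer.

8

Listing each NP by its span: [NP some poem behind no rhythm in the simple curious storm and no village on Noor]; [NP some poem behind no rhythm in the simple curious storm]; [NP no rhythm in the simple curious storm]; [NP the simple curious storm]; [NP no village on Noor]; [NP Noor] … — that makes 8.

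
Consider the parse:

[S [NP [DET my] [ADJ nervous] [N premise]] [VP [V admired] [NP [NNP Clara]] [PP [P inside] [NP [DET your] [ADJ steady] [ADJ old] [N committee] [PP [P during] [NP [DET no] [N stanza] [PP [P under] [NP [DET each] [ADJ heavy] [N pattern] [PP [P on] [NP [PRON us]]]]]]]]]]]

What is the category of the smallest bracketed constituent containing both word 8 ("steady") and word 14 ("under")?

NP

Both words fall inside [NP your steady old committee during no stanza under each heavy pattern on us] (words 7–19), and no smaller constituent contains them both. Label: NP.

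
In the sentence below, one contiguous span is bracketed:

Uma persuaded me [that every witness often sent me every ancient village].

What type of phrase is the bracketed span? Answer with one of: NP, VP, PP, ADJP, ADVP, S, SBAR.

SBAR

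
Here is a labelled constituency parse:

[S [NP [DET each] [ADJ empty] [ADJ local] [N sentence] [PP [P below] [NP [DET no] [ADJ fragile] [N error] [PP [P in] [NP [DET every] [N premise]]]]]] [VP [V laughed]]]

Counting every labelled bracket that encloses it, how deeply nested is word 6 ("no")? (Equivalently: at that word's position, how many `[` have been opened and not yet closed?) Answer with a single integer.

5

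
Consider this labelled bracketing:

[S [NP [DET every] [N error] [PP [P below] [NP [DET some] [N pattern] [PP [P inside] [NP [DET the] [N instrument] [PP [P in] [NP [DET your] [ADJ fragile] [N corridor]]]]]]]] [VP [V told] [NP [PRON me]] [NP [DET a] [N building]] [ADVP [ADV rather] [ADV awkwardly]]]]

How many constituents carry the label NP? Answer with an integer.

6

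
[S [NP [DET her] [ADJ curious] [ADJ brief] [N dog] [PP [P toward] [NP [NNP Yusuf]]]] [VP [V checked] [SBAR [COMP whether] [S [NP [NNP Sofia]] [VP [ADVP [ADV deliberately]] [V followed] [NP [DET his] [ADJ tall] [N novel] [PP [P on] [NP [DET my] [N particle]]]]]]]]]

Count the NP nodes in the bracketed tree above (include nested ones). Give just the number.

5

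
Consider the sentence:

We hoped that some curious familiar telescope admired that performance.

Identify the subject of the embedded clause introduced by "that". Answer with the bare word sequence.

some curious familiar telescope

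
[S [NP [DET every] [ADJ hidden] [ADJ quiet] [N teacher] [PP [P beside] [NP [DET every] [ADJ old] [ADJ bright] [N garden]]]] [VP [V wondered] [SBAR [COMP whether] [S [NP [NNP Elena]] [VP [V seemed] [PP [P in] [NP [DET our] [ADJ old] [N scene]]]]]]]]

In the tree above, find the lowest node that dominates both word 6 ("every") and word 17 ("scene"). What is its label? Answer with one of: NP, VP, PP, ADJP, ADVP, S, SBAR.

The smallest bracket enclosing both words is [S every hidden quiet teacher beside every old bright garden wondered whether Elena seemed in our old scene], so the label is S.

S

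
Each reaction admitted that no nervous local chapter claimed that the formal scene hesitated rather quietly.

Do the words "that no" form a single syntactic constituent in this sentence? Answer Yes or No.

No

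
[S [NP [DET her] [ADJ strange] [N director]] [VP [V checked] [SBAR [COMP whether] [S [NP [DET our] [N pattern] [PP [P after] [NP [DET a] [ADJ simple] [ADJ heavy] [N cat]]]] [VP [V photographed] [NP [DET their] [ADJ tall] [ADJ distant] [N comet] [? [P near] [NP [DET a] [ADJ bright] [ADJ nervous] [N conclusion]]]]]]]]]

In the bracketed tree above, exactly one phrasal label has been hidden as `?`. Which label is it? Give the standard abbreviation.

The `?` node immediately contains: P 'near', NP. That is the internal structure of a prepositional phrase, so the label is PP.

PP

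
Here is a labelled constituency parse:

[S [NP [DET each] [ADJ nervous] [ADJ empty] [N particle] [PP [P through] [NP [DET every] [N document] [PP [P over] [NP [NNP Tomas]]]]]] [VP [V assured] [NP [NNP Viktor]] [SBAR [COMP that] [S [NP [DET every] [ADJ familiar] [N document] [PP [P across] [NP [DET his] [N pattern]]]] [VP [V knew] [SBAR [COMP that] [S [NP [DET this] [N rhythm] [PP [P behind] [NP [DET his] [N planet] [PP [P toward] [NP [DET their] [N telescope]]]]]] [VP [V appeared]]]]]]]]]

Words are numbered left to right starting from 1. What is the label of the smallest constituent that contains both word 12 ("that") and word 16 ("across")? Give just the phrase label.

SBAR

The smallest bracket enclosing both words is [SBAR that every familiar document across his pattern knew that this rhythm behind his planet toward their telescope appeared], so the label is SBAR.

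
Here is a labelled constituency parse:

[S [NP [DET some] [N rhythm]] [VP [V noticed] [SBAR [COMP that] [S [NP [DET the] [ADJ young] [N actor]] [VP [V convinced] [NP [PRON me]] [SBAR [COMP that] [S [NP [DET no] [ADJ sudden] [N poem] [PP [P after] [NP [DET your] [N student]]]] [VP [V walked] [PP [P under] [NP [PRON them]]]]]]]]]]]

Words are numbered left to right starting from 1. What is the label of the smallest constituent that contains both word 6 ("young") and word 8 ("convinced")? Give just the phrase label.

S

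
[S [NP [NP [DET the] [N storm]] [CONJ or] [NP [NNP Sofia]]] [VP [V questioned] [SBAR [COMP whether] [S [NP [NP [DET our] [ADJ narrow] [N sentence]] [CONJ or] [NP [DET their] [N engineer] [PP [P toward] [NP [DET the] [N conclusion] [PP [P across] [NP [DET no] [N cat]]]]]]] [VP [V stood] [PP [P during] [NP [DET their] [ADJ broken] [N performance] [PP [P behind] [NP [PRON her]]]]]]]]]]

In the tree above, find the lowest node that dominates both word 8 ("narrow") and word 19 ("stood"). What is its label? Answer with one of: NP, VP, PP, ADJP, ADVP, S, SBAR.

The smallest bracket enclosing both words is [S our narrow sentence or their engineer toward the conclusion across no cat stood during their broken performance behind her], so the label is S.

S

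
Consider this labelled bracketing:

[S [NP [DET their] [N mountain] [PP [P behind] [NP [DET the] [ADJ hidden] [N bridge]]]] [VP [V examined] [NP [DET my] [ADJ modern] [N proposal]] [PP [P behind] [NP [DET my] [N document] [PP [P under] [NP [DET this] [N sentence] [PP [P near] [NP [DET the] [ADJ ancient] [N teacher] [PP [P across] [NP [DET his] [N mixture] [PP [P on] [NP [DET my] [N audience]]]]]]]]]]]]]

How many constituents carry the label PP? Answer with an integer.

6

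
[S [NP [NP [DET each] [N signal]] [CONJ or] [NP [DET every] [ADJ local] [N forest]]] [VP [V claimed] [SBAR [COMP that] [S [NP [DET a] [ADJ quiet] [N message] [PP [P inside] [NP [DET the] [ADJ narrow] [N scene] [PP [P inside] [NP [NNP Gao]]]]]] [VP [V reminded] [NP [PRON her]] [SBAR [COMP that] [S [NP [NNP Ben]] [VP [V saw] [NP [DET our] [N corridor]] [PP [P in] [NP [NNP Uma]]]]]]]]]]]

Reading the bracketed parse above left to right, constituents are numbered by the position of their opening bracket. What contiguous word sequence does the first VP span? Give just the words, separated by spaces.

claimed that a quiet message inside the narrow scene inside Gao reminded her that Ben saw our corridor in Uma

The VP opening brackets appear, in order, over: "claimed that a quiet message inside the narrow scene inside Gao reminded her that Ben saw our corridor in Uma"; "reminded her that Ben saw our corridor in Uma"; "saw our corridor in Uma". The first one spans "claimed that a quiet message inside the narrow scene inside Gao reminded her that Ben saw our corridor in Uma".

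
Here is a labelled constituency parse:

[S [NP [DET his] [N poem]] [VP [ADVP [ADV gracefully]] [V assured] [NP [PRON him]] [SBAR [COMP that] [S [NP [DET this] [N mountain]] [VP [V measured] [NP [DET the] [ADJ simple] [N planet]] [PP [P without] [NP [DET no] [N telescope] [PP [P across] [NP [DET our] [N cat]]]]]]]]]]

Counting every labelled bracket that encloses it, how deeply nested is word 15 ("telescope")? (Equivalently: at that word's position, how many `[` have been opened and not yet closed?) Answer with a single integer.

8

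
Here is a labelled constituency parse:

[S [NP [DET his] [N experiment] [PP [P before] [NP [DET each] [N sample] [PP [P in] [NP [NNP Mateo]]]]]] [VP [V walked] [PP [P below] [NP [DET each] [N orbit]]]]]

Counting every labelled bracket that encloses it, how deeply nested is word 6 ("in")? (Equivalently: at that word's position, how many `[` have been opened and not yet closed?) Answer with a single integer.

6

The word sits inside P, which is inside PP, inside NP, inside PP, inside NP, inside S — 6 brackets in all.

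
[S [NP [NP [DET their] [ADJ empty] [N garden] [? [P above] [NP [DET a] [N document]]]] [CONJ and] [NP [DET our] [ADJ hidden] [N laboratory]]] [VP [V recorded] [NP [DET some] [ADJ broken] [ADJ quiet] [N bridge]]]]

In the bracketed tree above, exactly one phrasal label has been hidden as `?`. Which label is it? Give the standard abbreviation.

PP

Looking at what the `?` directly dominates — P 'above', NP — this is a prepositional phrase (PP).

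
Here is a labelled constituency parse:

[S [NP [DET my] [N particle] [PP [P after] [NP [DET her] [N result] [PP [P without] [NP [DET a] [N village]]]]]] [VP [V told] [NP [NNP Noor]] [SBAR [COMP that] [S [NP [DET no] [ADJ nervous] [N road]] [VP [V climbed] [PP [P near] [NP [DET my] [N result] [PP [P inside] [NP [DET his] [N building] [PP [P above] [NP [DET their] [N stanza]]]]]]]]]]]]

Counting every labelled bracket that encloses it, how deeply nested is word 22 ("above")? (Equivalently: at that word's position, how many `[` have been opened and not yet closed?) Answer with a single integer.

11

The word sits inside P, which is inside PP, inside NP, inside PP, inside NP, inside PP, inside VP, inside S, inside SBAR, inside VP, inside S — 11 brackets in all.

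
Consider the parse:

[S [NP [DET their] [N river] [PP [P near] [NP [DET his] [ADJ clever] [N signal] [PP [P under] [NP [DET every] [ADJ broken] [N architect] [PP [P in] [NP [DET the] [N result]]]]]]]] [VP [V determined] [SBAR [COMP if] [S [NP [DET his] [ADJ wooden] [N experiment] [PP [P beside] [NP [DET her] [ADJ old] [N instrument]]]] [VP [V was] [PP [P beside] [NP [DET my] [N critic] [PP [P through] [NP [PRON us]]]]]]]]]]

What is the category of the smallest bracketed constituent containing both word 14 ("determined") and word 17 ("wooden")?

Word 14 lies under S → VP → V; word 17 lies under S → VP → SBAR → S → NP → ADJ. The lowest shared node is the VP.

VP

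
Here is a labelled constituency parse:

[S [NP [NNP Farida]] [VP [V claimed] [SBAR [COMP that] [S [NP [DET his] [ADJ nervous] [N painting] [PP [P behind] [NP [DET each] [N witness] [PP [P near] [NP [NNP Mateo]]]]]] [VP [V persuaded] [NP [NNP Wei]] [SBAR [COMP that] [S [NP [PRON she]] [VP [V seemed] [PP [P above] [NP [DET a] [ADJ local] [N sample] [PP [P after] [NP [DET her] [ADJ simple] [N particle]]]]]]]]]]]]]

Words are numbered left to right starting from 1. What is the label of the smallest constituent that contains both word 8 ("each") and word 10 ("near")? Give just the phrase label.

NP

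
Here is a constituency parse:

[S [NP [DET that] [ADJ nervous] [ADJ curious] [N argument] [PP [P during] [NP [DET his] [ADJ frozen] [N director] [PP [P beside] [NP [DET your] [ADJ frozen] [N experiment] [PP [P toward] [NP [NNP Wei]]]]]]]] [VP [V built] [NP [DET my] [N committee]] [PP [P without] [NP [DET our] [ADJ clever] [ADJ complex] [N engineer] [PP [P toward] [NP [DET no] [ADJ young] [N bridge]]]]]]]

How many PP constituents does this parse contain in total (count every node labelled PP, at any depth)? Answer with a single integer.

5

The PP constituents are: [PP during his frozen director beside your frozen experiment toward Wei]; [PP beside your frozen experiment toward Wei]; [PP toward Wei]; [PP without our clever complex engineer toward no young bridge]; [PP toward no young bridge]. Total: 5.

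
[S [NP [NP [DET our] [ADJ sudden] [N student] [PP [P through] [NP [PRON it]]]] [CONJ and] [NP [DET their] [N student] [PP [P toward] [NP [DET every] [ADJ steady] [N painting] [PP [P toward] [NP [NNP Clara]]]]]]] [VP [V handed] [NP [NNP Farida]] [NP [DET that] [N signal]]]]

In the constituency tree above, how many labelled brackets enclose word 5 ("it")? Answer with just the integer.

6

The word sits inside PRON, which is inside NP, inside PP, inside NP, inside NP, inside S — 6 brackets in all.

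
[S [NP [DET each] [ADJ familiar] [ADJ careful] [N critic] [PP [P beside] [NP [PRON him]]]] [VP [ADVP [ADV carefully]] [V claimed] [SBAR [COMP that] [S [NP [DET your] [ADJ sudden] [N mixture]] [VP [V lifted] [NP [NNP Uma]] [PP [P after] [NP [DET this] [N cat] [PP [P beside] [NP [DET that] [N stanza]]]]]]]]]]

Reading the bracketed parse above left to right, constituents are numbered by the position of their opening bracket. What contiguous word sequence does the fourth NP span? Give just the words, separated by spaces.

Uma

Opening `[NP` markers occur at word positions 1, 6, 10, 14, 16, 19; the fourth of these opens the constituent [NP Uma].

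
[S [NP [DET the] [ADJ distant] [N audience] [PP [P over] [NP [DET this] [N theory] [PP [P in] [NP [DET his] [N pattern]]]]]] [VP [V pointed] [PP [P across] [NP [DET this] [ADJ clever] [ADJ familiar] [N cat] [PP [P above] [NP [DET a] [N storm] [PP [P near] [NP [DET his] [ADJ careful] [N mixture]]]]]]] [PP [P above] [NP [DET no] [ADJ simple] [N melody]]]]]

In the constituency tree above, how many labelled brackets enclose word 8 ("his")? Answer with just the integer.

Path from the root down to the word: S → NP → PP → NP → PP → NP → DET. That is 7 enclosing brackets.

7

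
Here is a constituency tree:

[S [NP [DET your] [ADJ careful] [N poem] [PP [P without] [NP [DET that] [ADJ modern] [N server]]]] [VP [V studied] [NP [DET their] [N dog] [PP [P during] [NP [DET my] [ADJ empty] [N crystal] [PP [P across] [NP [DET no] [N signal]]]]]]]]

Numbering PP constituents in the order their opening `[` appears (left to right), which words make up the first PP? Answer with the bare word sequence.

without that modern server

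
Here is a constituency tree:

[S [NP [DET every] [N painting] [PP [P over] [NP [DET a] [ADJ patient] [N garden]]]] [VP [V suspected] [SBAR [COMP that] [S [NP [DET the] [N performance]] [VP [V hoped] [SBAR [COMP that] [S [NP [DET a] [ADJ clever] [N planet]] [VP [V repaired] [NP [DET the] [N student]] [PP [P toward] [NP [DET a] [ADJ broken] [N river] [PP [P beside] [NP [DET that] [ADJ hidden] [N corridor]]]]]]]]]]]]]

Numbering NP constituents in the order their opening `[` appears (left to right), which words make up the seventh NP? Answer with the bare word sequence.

that hidden corridor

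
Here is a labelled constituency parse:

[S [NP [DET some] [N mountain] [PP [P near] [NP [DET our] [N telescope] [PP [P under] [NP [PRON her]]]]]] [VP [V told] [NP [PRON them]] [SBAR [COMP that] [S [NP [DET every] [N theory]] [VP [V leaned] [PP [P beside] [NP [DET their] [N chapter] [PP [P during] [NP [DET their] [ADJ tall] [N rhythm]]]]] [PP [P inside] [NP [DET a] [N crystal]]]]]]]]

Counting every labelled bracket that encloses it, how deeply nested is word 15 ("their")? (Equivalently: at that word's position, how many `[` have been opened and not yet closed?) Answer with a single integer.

Path from the root down to the word: S → VP → SBAR → S → VP → PP → NP → DET. That is 8 enclosing brackets.

8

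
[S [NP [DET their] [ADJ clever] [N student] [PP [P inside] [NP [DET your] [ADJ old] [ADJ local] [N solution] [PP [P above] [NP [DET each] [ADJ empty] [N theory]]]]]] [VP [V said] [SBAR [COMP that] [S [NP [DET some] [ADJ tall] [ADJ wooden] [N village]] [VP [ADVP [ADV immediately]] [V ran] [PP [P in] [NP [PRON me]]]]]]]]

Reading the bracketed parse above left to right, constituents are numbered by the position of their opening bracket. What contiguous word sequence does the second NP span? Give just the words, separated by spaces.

your old local solution above each empty theory

The NP opening brackets appear, in order, over: "their clever student inside your old local solution above each empty theory"; "your old local solution above each empty theory"; "each empty theory"; "some tall wooden village"; "me". The second one spans "your old local solution above each empty theory".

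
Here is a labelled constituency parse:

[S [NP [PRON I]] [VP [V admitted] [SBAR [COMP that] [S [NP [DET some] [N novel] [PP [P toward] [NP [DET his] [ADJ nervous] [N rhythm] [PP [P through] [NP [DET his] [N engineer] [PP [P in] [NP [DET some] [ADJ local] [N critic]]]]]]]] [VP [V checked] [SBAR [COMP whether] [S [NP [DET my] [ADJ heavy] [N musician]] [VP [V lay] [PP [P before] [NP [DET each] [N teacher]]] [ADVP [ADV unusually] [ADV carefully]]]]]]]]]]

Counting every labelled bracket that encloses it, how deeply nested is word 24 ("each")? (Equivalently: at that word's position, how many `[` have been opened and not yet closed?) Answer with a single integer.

11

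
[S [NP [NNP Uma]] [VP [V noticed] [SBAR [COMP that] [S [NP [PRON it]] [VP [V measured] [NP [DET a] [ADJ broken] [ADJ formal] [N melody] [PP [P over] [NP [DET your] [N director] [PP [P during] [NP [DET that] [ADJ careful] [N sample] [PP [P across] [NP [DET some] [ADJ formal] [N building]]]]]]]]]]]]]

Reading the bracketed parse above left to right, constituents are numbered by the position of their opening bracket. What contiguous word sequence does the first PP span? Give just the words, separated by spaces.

over your director during that careful sample across some formal building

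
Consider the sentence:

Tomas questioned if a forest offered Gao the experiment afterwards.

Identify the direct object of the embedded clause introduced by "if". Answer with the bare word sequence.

the experiment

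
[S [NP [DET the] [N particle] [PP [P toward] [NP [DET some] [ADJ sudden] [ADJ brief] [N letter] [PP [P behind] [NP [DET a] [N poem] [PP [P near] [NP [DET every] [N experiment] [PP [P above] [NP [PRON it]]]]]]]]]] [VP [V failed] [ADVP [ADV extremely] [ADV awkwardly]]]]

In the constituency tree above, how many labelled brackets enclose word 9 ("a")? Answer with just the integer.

The word sits inside DET, which is inside NP, inside PP, inside NP, inside PP, inside NP, inside S — 7 brackets in all.

7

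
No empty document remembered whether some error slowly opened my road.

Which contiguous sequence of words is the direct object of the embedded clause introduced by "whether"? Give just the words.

my road

The verb of the embedded clause introduced by "whether" is "opened"; its direct object is the NP "my road".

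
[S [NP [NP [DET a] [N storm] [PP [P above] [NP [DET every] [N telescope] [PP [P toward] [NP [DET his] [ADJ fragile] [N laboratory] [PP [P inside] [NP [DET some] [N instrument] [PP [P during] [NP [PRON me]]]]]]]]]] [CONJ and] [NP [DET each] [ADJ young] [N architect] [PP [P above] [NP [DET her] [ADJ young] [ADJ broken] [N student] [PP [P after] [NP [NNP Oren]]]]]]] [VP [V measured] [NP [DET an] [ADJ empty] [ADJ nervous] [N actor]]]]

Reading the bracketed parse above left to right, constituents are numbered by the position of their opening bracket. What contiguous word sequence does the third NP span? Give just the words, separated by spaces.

In left-to-right order the NP constituents are "a storm above every telescope toward his fragile laboratory inside some instrument during me and each young architect above her young broken student after Oren"; "a storm above every telescope toward his fragile laboratory inside some instrument during me"; "every telescope toward his fragile laboratory inside some instrument during me"; "his fragile laboratory inside some instrument during me"; "some instrument during me"; "me"; "each young architect above her young broken student after Oren"; "her young broken student after Oren"; "Oren"; "an empty nervous actor". Number 3 is "every telescope toward his fragile laboratory inside some instrument during me".

every telescope toward his fragile laboratory inside some instrument during me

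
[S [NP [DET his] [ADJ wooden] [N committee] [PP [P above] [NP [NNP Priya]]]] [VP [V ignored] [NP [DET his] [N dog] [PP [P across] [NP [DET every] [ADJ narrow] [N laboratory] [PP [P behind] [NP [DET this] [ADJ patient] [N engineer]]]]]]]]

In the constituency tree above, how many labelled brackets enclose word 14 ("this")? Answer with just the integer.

8

Counting open brackets not yet closed at "this": [S [VP [NP [PP [NP [PP [NP [DET = 8.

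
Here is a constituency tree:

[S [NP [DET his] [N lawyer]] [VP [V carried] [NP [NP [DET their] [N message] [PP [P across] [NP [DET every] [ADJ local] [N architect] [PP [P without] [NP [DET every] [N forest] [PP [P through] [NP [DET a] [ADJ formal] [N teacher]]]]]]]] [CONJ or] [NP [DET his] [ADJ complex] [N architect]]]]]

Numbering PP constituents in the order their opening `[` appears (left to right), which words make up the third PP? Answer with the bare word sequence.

Opening `[PP` markers occur at word positions 6, 10, 13; the third of these opens the constituent [PP through a formal teacher].

through a formal teacher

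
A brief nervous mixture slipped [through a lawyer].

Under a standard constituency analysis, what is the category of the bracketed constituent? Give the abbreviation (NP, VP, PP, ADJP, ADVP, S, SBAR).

PP

"through" is the head of the bracketed span, so the span is a prepositional phrase: PP.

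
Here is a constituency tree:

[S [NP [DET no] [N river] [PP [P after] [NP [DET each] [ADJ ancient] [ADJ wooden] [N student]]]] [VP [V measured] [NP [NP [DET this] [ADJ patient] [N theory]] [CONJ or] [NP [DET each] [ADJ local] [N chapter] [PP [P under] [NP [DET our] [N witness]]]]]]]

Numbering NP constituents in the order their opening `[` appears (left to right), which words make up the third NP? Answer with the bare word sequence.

this patient theory or each local chapter under our witness

The NP opening brackets appear, in order, over: "no river after each ancient wooden student"; "each ancient wooden student"; "this patient theory or each local chapter under our witness"; "this patient theory"; "each local chapter under our witness"; "our witness". The third one spans "this patient theory or each local chapter under our witness".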